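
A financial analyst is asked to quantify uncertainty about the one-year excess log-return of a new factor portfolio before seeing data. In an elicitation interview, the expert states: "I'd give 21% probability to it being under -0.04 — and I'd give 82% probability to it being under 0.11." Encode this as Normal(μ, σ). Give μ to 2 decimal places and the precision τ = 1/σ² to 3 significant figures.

μ = 0.03, τ = 132

For Normal(μ,σ), the p-quantile is μ + z_p·σ. Here z_{0.21} = -0.8064, z_{0.82} = 0.9154.
So -0.04 = μ − 0.8064σ and 0.11 = μ + 0.9154σ.
Subtracting: σ = (0.11 − -0.04)/(0.9154 − (-0.8064)) = 0.09.
Then μ = -0.04 − (-0.8064)·0.09 = 0.03.
Precision τ = 1/σ² = 1/0.08712² = 132.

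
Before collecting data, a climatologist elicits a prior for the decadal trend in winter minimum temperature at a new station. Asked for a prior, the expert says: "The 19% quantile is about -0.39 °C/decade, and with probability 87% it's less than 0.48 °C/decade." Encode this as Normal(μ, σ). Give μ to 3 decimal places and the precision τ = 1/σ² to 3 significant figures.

μ = -0.009, τ = 5.31

For Normal(μ,σ), the p-quantile is μ + z_p·σ. Here z_{0.19} = -0.8779, z_{0.87} = 1.126.
So -0.39 = μ − 0.8779σ and 0.48 = μ + 1.126σ.
Subtracting: σ = (0.48 − -0.39)/(1.126 − (-0.8779)) = 0.434.
Then μ = -0.39 − (-0.8779)·0.434 = -0.009.
Precision τ = 1/σ² = 1/0.4341² = 5.31.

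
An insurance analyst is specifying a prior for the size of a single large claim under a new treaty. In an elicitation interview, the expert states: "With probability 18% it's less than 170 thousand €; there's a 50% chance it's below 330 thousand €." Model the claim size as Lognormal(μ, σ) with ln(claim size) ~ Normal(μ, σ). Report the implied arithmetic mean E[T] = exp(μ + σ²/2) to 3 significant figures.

If T ~ Lognormal(μ,σ) then ln T ~ Normal(μ,σ), so the p-quantile of ln T is μ + z_p·σ.
ln(170) = 5.136 and ln(330) = 5.799; z_{0.18} = -0.9154, z_{0.5} = 0.
σ = (5.799 − 5.136)/(0 − (-0.9154)) = 0.725.
μ = 5.136 − (-0.9154)·0.725 = 5.799.
E[T] = exp(μ + σ²/2) = exp(5.799 + 0.2625) = 429 thousand €.

E[T] ≈ 429 thousand €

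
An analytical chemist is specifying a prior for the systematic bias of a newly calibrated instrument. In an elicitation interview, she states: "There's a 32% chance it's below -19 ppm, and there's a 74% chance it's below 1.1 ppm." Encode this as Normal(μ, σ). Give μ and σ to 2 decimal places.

μ = -10.54, σ = 18.09

The p-quantile of Normal(μ,σ) is μ + z_p·σ, with z_{0.32} = -0.4677 and z_{0.74} = 0.6433.
Eliminate σ: μ = (z₂·x₁ − z₁·x₂)/(z₂ − z₁) = (0.6433·-19 − (-0.4677)·1.1)/1.111 = -10.54.
Then σ = (x₂ − x₁)/(z₂ − z₁) = (1.1 − -19)/1.111 = 18.09.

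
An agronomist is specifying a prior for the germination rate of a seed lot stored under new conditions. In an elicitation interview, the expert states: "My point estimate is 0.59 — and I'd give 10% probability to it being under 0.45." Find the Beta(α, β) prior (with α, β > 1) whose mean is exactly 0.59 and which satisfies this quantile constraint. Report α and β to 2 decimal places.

α ≈ 12.08, β ≈ 8.40

With mean 0.59 fixed, write α = 0.59s, β = 0.41s where s = α+β.
Need P(θ < 0.45) = 0.1 under Beta(0.59s, 0.41s). Normal approximation: (q−m)/√(m(1−m)/s) ≈ z_{0.1} = -1.28, so s ≈ 0.59·0.41·(-1.28)²/(0.45−0.59)² = 20.3.
At s = 20.3: P(θ<0.45) ≈ 0.101. Adjusting to match 0.1 gives s ≈ 20.48.
So α = 0.59·20.48 ≈ 12.08, β = 0.41·20.48 ≈ 8.40.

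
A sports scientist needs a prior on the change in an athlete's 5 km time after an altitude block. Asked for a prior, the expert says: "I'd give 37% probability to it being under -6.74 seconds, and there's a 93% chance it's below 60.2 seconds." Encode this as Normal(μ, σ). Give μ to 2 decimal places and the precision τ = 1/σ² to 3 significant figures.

For Normal(μ,σ), the p-quantile is μ + z_p·σ. Here z_{0.37} = -0.3319, z_{0.93} = 1.476.
So -6.74 = μ − 0.3319σ and 60.2 = μ + 1.476σ.
Subtracting: σ = (60.2 − -6.74)/(1.476 − (-0.3319)) = 37.03.
Then μ = -6.74 − (-0.3319)·37.03 = 5.55.
Precision τ = 1/σ² = 1/37.03² = 0.000729.

μ = 5.55, τ = 0.000729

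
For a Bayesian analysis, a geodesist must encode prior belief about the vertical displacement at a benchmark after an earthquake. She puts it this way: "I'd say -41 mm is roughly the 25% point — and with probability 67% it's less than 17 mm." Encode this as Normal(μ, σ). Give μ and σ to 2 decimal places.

μ = -5.90, σ = 52.05

The p-quantile of Normal(μ,σ) is μ + z_p·σ, with z_{0.25} = -0.6745 and z_{0.67} = 0.4399.
Eliminate σ: μ = (z₂·x₁ − z₁·x₂)/(z₂ − z₁) = (0.4399·-41 − (-0.6745)·17)/1.114 = -5.90.
Then σ = (x₂ − x₁)/(z₂ − z₁) = (17 − -41)/1.114 = 52.05.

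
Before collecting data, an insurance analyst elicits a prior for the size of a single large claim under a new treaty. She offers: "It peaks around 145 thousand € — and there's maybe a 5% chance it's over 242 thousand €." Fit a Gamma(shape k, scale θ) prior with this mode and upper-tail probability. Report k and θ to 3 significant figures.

k ≈ 11.6, θ ≈ 13.6

Gamma(k,θ) with k>1 has mode (k−1)θ, so θ = 145/(k−1).
Need P(X < 242) = 0.95 with θ tied to k this way. Start at k = 2, θ = 145: P(X<242) ≈ 0.497.
Too low — raise k to concentrate. Iterating converges to k ≈ 11.6.
Then θ = 145/(11.6−1) ≈ 13.6.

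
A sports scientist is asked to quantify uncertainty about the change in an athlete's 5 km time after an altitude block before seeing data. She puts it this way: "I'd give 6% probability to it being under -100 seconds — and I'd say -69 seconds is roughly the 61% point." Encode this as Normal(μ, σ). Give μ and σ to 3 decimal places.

The p-quantile of Normal(μ,σ) is μ + z_p·σ, with z_{0.06} = -1.555 and z_{0.61} = 0.2793.
Eliminate σ: μ = (z₂·x₁ − z₁·x₂)/(z₂ − z₁) = (0.2793·-100 − (-1.555)·-69)/1.834 = -73.721.
Then σ = (x₂ − x₁)/(z₂ − z₁) = (-69 − -100)/1.834 = 16.902.

μ = -73.721, σ = 16.902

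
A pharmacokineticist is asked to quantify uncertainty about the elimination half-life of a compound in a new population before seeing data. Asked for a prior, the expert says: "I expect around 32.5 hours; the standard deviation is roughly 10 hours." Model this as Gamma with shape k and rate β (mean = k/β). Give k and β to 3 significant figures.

k ≈ 10.6, β ≈ 0.325

For Gamma(k, rate β): mean = k/β, variance = k/β², so CV = 1/√k.
CV = SD/mean = 10/32.5 = 0.3077, hence k = 1/CV² = 10.6.
Then β = k/mean = 10.6/32.5 = 0.325.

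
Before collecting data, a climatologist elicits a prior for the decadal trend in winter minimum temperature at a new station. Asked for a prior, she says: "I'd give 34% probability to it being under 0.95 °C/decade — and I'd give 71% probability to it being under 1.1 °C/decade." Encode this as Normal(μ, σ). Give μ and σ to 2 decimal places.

The p-quantile of Normal(μ,σ) is μ + z_p·σ, with z_{0.34} = -0.4125 and z_{0.71} = 0.5534.
Eliminate σ: μ = (z₂·x₁ − z₁·x₂)/(z₂ − z₁) = (0.5534·0.95 − (-0.4125)·1.1)/0.9658 = 1.01.
Then σ = (x₂ − x₁)/(z₂ − z₁) = (1.1 − 0.95)/0.9658 = 0.16.

μ = 1.01, σ = 0.16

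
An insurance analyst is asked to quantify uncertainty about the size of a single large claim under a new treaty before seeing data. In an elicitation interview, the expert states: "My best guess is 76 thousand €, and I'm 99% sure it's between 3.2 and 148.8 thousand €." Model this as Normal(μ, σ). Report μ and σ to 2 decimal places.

A symmetric 99% interval runs μ ± z·σ with z = 2.576.
Half-width = 72.8, so σ = 72.8/2.576 = 28.26.
μ is the stated best guess, 76.00.

μ = 76.00, σ = 28.26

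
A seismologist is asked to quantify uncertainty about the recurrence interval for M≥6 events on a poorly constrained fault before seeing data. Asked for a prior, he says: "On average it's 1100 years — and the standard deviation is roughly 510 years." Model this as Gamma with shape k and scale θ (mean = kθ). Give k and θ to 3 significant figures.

For Gamma(k, scale θ): mean = kθ, variance = kθ², so CV = 1/√k.
CV = SD/mean = 510/1100 = 0.4636, hence k = 1/CV² = 4.65.
Then θ = mean/k = 1100/4.65 = 236.

k ≈ 4.65, θ ≈ 236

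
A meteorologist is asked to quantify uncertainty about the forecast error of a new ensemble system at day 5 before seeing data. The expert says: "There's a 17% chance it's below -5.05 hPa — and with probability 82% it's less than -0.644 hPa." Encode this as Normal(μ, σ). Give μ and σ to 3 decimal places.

For Normal(μ,σ), the p-quantile is μ + z_p·σ. Here z_{0.17} = -0.9542, z_{0.82} = 0.9154.
So -5.05 = μ − 0.9542σ and -0.644 = μ + 0.9154σ.
Subtracting: σ = (-0.644 − -5.05)/(0.9154 − (-0.9542)) = 2.357.
Then μ = -5.05 − (-0.9542)·2.357 = -2.801.

μ = -2.801, σ = 2.357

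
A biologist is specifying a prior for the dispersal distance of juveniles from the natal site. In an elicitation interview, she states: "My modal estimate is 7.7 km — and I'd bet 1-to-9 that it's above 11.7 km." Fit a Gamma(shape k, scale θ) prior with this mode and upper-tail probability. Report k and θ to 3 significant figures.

Gamma(k,θ) with k>1 has mode (k−1)θ, so θ = 7.7/(k−1).
Need P(X < 11.7) = 0.9 with θ tied to k this way. Start at k = 2, θ = 7.7: P(X<11.7) ≈ 0.449.
Too low — raise k to concentrate. Iterating converges to k ≈ 11.6.
Then θ = 7.7/(11.6−1) ≈ 0.723.

k ≈ 11.6, θ ≈ 0.723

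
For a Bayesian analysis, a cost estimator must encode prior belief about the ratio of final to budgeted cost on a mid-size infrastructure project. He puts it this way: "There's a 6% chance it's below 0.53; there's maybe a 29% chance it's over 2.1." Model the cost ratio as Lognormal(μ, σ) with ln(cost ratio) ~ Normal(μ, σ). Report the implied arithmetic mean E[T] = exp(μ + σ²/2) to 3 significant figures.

E[T] ≈ 1.81

If T ~ Lognormal(μ,σ) then ln T ~ Normal(μ,σ), so the p-quantile of ln T is μ + z_p·σ.
ln(0.53) = -0.6349 and ln(2.1) = 0.7419; z_{0.06} = -1.555, z_{0.71} = 0.5534.
σ = (0.7419 − -0.6349)/(0.5534 − (-1.555)) = 0.653.
μ = -0.6349 − (-1.555)·0.653 = 0.381.
E[T] = exp(μ + σ²/2) = exp(0.381 + 0.2133) = 1.81.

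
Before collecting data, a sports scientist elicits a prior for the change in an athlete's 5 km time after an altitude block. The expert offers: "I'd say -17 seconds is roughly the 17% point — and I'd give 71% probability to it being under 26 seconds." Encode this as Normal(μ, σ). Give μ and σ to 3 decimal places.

For Normal(μ,σ), the p-quantile is μ + z_p·σ. Here z_{0.17} = -0.9542, z_{0.71} = 0.5534.
So -17 = μ − 0.9542σ and 26 = μ + 0.5534σ.
Subtracting: σ = (26 − -17)/(0.5534 − (-0.9542)) = 28.523.
Then μ = -17 − (-0.9542)·28.523 = 10.216.

μ = 10.216, σ = 28.523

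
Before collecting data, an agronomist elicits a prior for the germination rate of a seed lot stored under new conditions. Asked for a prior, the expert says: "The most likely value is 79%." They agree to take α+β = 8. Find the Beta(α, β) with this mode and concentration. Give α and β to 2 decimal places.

For α,β > 1 the Beta mode is (α−1)/(α+β−2). With α+β = 8, the mode is (α−1)/6.
Set (α−1)/6 = 0.79 → α = 1 + 0.79·6 = 5.74.
β = 8 − α = 2.26.

α = 5.74, β = 2.26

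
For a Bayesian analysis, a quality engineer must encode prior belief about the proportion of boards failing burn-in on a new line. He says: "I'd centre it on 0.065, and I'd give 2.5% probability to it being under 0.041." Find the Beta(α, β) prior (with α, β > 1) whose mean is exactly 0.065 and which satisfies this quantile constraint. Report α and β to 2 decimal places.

α ≈ 21.38, β ≈ 307.50

With mean 0.065 fixed, write α = 0.065s, β = 0.935s where s = α+β.
Need P(θ < 0.041) = 0.025 under Beta(0.065s, 0.935s). Normal approximation: (q−m)/√(m(1−m)/s) ≈ z_{0.025} = -1.96, so s ≈ 0.065·0.935·(-1.96)²/(0.041−0.065)² = 405.3.
At s = 405.3: P(θ<0.041) ≈ 0.014. Adjusting to match 0.025 gives s ≈ 328.87.
So α = 0.065·328.87 ≈ 21.38, β = 0.935·328.87 ≈ 307.50.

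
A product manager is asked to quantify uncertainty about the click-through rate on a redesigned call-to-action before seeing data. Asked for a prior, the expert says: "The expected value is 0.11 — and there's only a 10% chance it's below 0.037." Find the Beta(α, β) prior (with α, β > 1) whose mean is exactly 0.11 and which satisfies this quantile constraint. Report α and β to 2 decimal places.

With mean 0.11 fixed, write α = 0.11s, β = 0.89s where s = α+β.
Need P(θ < 0.037) = 0.1 under Beta(0.11s, 0.89s). Normal approximation: (q−m)/√(m(1−m)/s) ≈ z_{0.1} = -1.28, so s ≈ 0.11·0.89·(-1.28)²/(0.037−0.11)² = 30.2.
At s = 30.2: P(θ<0.037) ≈ 0.060. Adjusting to match 0.1 gives s ≈ 22.18.
So α = 0.11·22.18 ≈ 2.44, β = 0.89·22.18 ≈ 19.74.

α ≈ 2.44, β ≈ 19.74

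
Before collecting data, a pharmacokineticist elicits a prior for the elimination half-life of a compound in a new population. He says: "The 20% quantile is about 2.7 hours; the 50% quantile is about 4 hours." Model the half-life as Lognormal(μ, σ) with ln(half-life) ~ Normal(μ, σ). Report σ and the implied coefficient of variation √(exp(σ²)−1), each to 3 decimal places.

σ ≈ 0.467, CV ≈ 0.494

If T ~ Lognormal(μ,σ) then ln T ~ Normal(μ,σ), so the p-quantile of ln T is μ + z_p·σ.
ln(2.7) = 0.9933 and ln(4) = 1.386; z_{0.2} = -0.8416, z_{0.5} = 0.
σ = (1.386 − 0.9933)/(0 − (-0.8416)) = 0.467.
μ = 0.9933 − (-0.8416)·0.467 = 1.386.
CV = √(exp(σ²)−1) = √(exp(0.2181)−1) = 0.494.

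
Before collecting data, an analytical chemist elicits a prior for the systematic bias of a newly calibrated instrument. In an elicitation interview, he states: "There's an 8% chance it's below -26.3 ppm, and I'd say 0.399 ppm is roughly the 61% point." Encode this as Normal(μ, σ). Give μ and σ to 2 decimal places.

μ = -4.03, σ = 15.85

For Normal(μ,σ), the p-quantile is μ + z_p·σ. Here z_{0.08} = -1.405, z_{0.61} = 0.2793.
So -26.3 = μ − 1.405σ and 0.399 = μ + 0.2793σ.
Subtracting: σ = (0.399 − -26.3)/(0.2793 − (-1.405)) = 15.85.
Then μ = -26.3 − (-1.405)·15.85 = -4.03.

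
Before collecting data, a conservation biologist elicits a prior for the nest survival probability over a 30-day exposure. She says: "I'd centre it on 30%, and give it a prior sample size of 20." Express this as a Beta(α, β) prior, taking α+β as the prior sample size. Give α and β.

α = 6, β = 14

Under the effective-sample-size interpretation, Beta(α, β) has prior mean α/(α+β) and prior sample size α+β.
So α+β = 20 and α/(α+β) = 0.3, giving α = 0.3·20 = 6 and β = 20 − 6 = 14.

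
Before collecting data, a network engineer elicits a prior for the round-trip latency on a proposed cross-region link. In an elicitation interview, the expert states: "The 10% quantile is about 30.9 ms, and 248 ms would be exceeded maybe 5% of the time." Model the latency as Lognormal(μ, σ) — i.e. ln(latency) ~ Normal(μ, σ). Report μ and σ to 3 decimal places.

If T ~ Lognormal(μ,σ) then ln T ~ Normal(μ,σ), so the p-quantile of ln T is μ + z_p·σ.
ln(30.9) = 3.431 and ln(248) = 5.513; z_{0.1} = -1.282, z_{0.95} = 1.645.
σ = (5.513 − 3.431)/(1.645 − (-1.282)) = 0.712.
μ = 3.431 − (-1.282)·0.712 = 4.343.

μ ≈ 4.343, σ ≈ 0.712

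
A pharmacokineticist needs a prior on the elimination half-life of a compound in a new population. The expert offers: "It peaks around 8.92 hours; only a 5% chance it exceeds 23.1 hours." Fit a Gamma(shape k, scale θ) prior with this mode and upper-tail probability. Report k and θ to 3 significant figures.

Gamma(k,θ) with k>1 has mode (k−1)θ, so θ = 8.92/(k−1).
Need P(X < 23.1) = 0.95 with θ tied to k this way. Start at k = 2, θ = 8.92: P(X<23.1) ≈ 0.731.
Too low — raise k to concentrate. Iterating converges to k ≈ 3.99.
Then θ = 8.92/(3.99−1) ≈ 2.99.

k ≈ 3.99, θ ≈ 2.99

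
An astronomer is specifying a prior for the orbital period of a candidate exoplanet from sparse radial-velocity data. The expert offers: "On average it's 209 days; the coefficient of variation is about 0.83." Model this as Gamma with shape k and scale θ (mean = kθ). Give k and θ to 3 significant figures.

k ≈ 1.45, θ ≈ 144

For Gamma(k, scale θ): mean = kθ, variance = kθ², so CV = 1/√k.
CV = 0.83, hence k = 1/CV² = 1.45.
Then θ = mean/k = 209/1.45 = 144.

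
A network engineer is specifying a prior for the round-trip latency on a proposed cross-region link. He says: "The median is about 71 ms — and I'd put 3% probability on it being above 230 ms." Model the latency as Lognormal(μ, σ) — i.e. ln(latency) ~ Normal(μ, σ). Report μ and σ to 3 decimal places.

μ ≈ 4.263, σ ≈ 0.625

If T ~ Lognormal(μ,σ) then ln T ~ Normal(μ,σ), so the p-quantile of ln T is μ + z_p·σ.
ln(71) = 4.263 and ln(230) = 5.438; z_{0.5} = 0, z_{0.97} = 1.881.
σ = (5.438 − 4.263)/(1.881 − (0)) = 0.625.
μ = 4.263 − (0)·0.625 = 4.263.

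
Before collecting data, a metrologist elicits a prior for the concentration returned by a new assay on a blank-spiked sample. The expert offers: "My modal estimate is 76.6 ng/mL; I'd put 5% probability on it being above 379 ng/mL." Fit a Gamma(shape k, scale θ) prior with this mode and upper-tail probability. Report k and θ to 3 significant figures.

Gamma(k,θ) with k>1 has mode (k−1)θ, so θ = 76.6/(k−1).
Need P(X < 379) = 0.95 with θ tied to k this way. Start at k = 2, θ = 76.6: P(X<379) ≈ 0.958.
Too high — lower k to spread out. Iterating converges to k ≈ 1.94.
Then θ = 76.6/(1.94−1) ≈ 81.6.

k ≈ 1.94, θ ≈ 81.6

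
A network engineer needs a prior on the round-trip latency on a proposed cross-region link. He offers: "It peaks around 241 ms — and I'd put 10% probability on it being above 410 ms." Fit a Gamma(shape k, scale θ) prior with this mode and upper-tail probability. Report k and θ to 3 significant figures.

Gamma(k,θ) with k>1 has mode (k−1)θ, so θ = 241/(k−1).
Need P(X < 410) = 0.9 with θ tied to k this way. Start at k = 2, θ = 241: P(X<410) ≈ 0.507.
Too low — raise k to concentrate. Iterating converges to k ≈ 7.71.
Then θ = 241/(7.71−1) ≈ 35.9.

k ≈ 7.71, θ ≈ 35.9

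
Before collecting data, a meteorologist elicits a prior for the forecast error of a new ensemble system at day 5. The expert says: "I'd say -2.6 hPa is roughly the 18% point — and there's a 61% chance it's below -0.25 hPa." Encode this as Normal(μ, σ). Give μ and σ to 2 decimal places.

μ = -0.80, σ = 1.97

For Normal(μ,σ), the p-quantile is μ + z_p·σ. Here z_{0.18} = -0.9154, z_{0.61} = 0.2793.
So -2.6 = μ − 0.9154σ and -0.25 = μ + 0.2793σ.
Subtracting: σ = (-0.25 − -2.6)/(0.2793 − (-0.9154)) = 1.97.
Then μ = -2.6 − (-0.9154)·1.97 = -0.80.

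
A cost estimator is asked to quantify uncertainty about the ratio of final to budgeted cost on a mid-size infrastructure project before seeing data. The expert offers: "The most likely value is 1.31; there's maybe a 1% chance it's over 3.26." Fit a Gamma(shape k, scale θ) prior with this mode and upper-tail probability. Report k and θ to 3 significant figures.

Gamma(k,θ) with k>1 has mode (k−1)θ, so θ = 1.31/(k−1).
Need P(X < 3.26) = 0.99 with θ tied to k this way. Start at k = 2, θ = 1.31: P(X<3.26) ≈ 0.710.
Too low — raise k to concentrate. Iterating converges to k ≈ 6.65.
Then θ = 1.31/(6.65−1) ≈ 0.232.

k ≈ 6.65, θ ≈ 0.232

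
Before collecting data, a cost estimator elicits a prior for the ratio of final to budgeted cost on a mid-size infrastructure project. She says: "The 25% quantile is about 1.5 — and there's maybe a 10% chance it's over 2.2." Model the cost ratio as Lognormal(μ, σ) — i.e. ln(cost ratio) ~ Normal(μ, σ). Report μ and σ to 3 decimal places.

μ ≈ 0.538, σ ≈ 0.196

If T ~ Lognormal(μ,σ) then ln T ~ Normal(μ,σ), so the p-quantile of ln T is μ + z_p·σ.
ln(1.5) = 0.4055 and ln(2.2) = 0.7885; z_{0.25} = -0.6745, z_{0.9} = 1.282.
σ = (0.7885 − 0.4055)/(1.282 − (-0.6745)) = 0.196.
μ = 0.4055 − (-0.6745)·0.196 = 0.538.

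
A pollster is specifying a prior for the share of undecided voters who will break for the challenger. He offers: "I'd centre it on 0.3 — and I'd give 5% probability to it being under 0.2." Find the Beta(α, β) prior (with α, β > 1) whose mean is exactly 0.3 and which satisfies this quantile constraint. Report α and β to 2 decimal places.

α ≈ 15.29, β ≈ 35.68

With mean 0.3 fixed, write α = 0.3s, β = 0.7s where s = α+β.
Need P(θ < 0.2) = 0.05 under Beta(0.3s, 0.7s). Normal approximation: (q−m)/√(m(1−m)/s) ≈ z_{0.05} = -1.64, so s ≈ 0.3·0.7·(-1.64)²/(0.2−0.3)² = 56.8.
At s = 56.8: P(θ<0.2) ≈ 0.041. Adjusting to match 0.05 gives s ≈ 50.97.
So α = 0.3·50.97 ≈ 15.29, β = 0.7·50.97 ≈ 35.68.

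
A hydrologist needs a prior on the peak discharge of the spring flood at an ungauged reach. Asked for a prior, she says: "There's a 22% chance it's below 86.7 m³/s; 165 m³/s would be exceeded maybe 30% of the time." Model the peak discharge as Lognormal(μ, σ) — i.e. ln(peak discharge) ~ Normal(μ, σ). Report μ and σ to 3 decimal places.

If T ~ Lognormal(μ,σ) then ln T ~ Normal(μ,σ), so the p-quantile of ln T is μ + z_p·σ.
ln(86.7) = 4.462 and ln(165) = 5.106; z_{0.22} = -0.7722, z_{0.7} = 0.5244.
σ = (5.106 − 4.462)/(0.5244 − (-0.7722)) = 0.496.
μ = 4.462 − (-0.7722)·0.496 = 4.846.

μ ≈ 4.846, σ ≈ 0.496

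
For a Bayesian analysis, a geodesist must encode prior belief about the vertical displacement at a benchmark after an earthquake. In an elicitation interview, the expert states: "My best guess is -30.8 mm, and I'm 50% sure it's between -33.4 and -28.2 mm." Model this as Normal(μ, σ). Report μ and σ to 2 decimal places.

A symmetric 50% interval runs μ ± z·σ with z = 0.6745.
Half-width = 2.6, so σ = 2.6/0.6745 = 3.85.
μ is the stated best guess, -30.80.

μ = -30.80, σ = 3.85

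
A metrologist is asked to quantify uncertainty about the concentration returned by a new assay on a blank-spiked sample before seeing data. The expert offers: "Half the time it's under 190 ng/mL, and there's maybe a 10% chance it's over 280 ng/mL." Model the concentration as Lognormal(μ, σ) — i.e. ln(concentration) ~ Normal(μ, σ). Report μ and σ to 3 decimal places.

μ ≈ 5.247, σ ≈ 0.303

If T ~ Lognormal(μ,σ) then ln T ~ Normal(μ,σ), so the p-quantile of ln T is μ + z_p·σ.
ln(190) = 5.247 and ln(280) = 5.635; z_{0.5} = 0, z_{0.9} = 1.282.
σ = (5.635 − 5.247)/(1.282 − (0)) = 0.303.
μ = 5.247 − (0)·0.303 = 5.247.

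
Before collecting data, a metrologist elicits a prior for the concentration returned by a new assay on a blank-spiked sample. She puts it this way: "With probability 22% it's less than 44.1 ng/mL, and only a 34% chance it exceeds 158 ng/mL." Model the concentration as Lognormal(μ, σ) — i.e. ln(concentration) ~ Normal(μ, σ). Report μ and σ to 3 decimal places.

If T ~ Lognormal(μ,σ) then ln T ~ Normal(μ,σ), so the p-quantile of ln T is μ + z_p·σ.
ln(44.1) = 3.786 and ln(158) = 5.063; z_{0.22} = -0.7722, z_{0.66} = 0.4125.
σ = (5.063 − 3.786)/(0.4125 − (-0.7722)) = 1.077.
μ = 3.786 − (-0.7722)·1.077 = 4.618.

μ ≈ 4.618, σ ≈ 1.077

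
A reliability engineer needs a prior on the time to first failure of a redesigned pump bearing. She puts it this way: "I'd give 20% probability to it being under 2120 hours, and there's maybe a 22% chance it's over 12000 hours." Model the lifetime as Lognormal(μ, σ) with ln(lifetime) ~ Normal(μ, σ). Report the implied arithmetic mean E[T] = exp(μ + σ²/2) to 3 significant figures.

If T ~ Lognormal(μ,σ) then ln T ~ Normal(μ,σ), so the p-quantile of ln T is μ + z_p·σ.
ln(2120) = 7.659 and ln(12000) = 9.393; z_{0.2} = -0.8416, z_{0.78} = 0.7722.
σ = (9.393 − 7.659)/(0.7722 − (-0.8416)) = 1.074.
μ = 7.659 − (-0.8416)·1.074 = 8.563.
E[T] = exp(μ + σ²/2) = exp(8.563 + 0.5769) = 9320 hours.

E[T] ≈ 9320 hours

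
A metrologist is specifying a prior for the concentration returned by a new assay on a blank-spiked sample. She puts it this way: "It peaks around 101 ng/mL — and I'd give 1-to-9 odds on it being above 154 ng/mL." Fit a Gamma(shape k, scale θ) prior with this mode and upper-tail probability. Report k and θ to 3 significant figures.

Gamma(k,θ) with k>1 has mode (k−1)θ, so θ = 101/(k−1).
Need P(X < 154) = 0.9 with θ tied to k this way. Start at k = 2, θ = 101: P(X<154) ≈ 0.450.
Too low — raise k to concentrate. Iterating converges to k ≈ 11.5.
Then θ = 101/(11.5−1) ≈ 9.64.

k ≈ 11.5, θ ≈ 9.64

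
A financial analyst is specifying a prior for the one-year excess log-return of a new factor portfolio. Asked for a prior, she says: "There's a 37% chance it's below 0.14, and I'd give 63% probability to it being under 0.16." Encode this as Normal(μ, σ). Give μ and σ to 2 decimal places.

The p-quantile of Normal(μ,σ) is μ + z_p·σ, with z_{0.37} = -0.3319 and z_{0.63} = 0.3319.
Eliminate σ: μ = (z₂·x₁ − z₁·x₂)/(z₂ − z₁) = (0.3319·0.14 − (-0.3319)·0.16)/0.6637 = 0.15.
Then σ = (x₂ − x₁)/(z₂ − z₁) = (0.16 − 0.14)/0.6637 = 0.03.

μ = 0.15, σ = 0.03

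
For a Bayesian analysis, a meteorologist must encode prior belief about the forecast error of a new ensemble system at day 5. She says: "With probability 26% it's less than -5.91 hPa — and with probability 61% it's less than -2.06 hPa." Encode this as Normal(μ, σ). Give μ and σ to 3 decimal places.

μ = -3.226, σ = 4.173

For Normal(μ,σ), the p-quantile is μ + z_p·σ. Here z_{0.26} = -0.6433, z_{0.61} = 0.2793.
So -5.91 = μ − 0.6433σ and -2.06 = μ + 0.2793σ.
Subtracting: σ = (-2.06 − -5.91)/(0.2793 − (-0.6433)) = 4.173.
Then μ = -5.91 − (-0.6433)·4.173 = -3.226.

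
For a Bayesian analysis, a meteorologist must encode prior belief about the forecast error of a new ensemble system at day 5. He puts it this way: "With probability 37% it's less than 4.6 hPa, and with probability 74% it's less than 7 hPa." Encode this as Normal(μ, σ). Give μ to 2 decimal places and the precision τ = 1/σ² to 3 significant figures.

The p-quantile of Normal(μ,σ) is μ + z_p·σ, with z_{0.37} = -0.3319 and z_{0.74} = 0.6433.
Eliminate σ: μ = (z₂·x₁ − z₁·x₂)/(z₂ − z₁) = (0.6433·4.6 − (-0.3319)·7)/0.9752 = 5.42.
Then σ = (x₂ − x₁)/(z₂ − z₁) = (7 − 4.6)/0.9752 = 2.46.
Precision τ = 1/σ² = 1/2.461² = 0.165.

μ = 5.42, τ = 0.165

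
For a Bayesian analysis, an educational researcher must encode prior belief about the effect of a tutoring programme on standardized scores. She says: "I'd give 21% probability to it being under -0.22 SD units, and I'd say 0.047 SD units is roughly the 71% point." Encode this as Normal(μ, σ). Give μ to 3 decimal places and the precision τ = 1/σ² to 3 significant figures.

μ = -0.062, τ = 25.9

For Normal(μ,σ), the p-quantile is μ + z_p·σ. Here z_{0.21} = -0.8064, z_{0.71} = 0.5534.
So -0.22 = μ − 0.8064σ and 0.047 = μ + 0.5534σ.
Subtracting: σ = (0.047 − -0.22)/(0.5534 − (-0.8064)) = 0.196.
Then μ = -0.22 − (-0.8064)·0.196 = -0.062.
Precision τ = 1/σ² = 1/0.1964² = 25.9.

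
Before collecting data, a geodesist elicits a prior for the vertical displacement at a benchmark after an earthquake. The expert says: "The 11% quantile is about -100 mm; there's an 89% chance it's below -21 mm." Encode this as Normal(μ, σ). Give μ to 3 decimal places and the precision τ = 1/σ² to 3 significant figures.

μ = -60.500, τ = 0.000964

For Normal(μ,σ), the p-quantile is μ + z_p·σ. Here z_{0.11} = -1.227, z_{0.89} = 1.227.
So -100 = μ − 1.227σ and -21 = μ + 1.227σ.
Subtracting: σ = (-21 − -100)/(1.227 − (-1.227)) = 32.205.
Then μ = -100 − (-1.227)·32.205 = -60.500.
Precision τ = 1/σ² = 1/32.2² = 0.000964.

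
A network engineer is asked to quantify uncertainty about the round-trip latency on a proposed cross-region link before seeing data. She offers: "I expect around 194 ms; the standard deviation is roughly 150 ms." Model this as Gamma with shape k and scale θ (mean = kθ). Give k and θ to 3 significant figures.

For Gamma(k, scale θ): mean = kθ, variance = kθ², so CV = 1/√k.
CV = SD/mean = 150/194 = 0.7732, hence k = 1/CV² = 1.67.
Then θ = mean/k = 194/1.67 = 116.

k ≈ 1.67, θ ≈ 116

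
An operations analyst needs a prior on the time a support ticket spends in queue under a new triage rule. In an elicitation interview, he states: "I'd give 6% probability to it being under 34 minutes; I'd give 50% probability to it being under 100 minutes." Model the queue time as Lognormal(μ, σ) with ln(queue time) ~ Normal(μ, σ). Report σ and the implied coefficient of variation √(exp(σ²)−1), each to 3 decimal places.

If T ~ Lognormal(μ,σ) then ln T ~ Normal(μ,σ), so the p-quantile of ln T is μ + z_p·σ.
ln(34) = 3.526 and ln(100) = 4.605; z_{0.06} = -1.555, z_{0.5} = 0.
σ = (4.605 − 3.526)/(0 − (-1.555)) = 0.694.
μ = 3.526 − (-1.555)·0.694 = 4.605.
CV = √(exp(σ²)−1) = √(exp(0.4815)−1) = 0.786.

σ ≈ 0.694, CV ≈ 0.786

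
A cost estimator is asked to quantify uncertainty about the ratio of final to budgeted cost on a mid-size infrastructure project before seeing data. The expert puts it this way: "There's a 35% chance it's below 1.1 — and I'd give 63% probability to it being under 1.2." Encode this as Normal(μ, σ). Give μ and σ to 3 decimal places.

The p-quantile of Normal(μ,σ) is μ + z_p·σ, with z_{0.35} = -0.3853 and z_{0.63} = 0.3319.
Eliminate σ: μ = (z₂·x₁ − z₁·x₂)/(z₂ − z₁) = (0.3319·1.1 − (-0.3853)·1.2)/0.7172 = 1.154.
Then σ = (x₂ − x₁)/(z₂ − z₁) = (1.2 − 1.1)/0.7172 = 0.139.

μ = 1.154, σ = 0.139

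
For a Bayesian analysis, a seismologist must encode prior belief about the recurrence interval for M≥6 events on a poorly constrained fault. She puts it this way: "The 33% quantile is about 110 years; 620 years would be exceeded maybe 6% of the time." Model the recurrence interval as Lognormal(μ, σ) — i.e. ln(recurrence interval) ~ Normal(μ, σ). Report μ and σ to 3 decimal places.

μ ≈ 5.082, σ ≈ 0.867

If T ~ Lognormal(μ,σ) then ln T ~ Normal(μ,σ), so the p-quantile of ln T is μ + z_p·σ.
ln(110) = 4.7 and ln(620) = 6.43; z_{0.33} = -0.4399, z_{0.94} = 1.555.
σ = (6.43 − 4.7)/(1.555 − (-0.4399)) = 0.867.
μ = 4.7 − (-0.4399)·0.867 = 5.082.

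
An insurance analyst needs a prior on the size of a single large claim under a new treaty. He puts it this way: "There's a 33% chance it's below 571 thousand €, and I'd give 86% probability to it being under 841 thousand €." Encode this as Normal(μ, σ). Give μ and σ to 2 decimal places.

μ = 649.13, σ = 177.60

For Normal(μ,σ), the p-quantile is μ + z_p·σ. Here z_{0.33} = -0.4399, z_{0.86} = 1.08.
So 571 = μ − 0.4399σ and 841 = μ + 1.08σ.
Subtracting: σ = (841 − 571)/(1.08 − (-0.4399)) = 177.60.
Then μ = 571 − (-0.4399)·177.60 = 649.13.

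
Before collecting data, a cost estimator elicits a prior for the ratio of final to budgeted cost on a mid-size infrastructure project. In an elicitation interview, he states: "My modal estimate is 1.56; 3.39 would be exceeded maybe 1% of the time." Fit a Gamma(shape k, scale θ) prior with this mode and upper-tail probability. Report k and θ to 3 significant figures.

k ≈ 9.02, θ ≈ 0.194

Gamma(k,θ) with k>1 has mode (k−1)θ, so θ = 1.56/(k−1).
Need P(X < 3.39) = 0.99 with θ tied to k this way. Start at k = 2, θ = 1.56: P(X<3.39) ≈ 0.639.
Too low — raise k to concentrate. Iterating converges to k ≈ 9.02.
Then θ = 1.56/(9.02−1) ≈ 0.194.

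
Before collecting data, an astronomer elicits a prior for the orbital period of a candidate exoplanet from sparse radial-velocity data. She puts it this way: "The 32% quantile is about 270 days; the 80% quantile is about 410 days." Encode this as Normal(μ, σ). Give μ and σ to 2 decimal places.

The p-quantile of Normal(μ,σ) is μ + z_p·σ, with z_{0.32} = -0.4677 and z_{0.8} = 0.8416.
Eliminate σ: μ = (z₂·x₁ − z₁·x₂)/(z₂ − z₁) = (0.8416·270 − (-0.4677)·410)/1.309 = 320.01.
Then σ = (x₂ − x₁)/(z₂ − z₁) = (410 − 270)/1.309 = 106.93.

μ = 320.01, σ = 106.93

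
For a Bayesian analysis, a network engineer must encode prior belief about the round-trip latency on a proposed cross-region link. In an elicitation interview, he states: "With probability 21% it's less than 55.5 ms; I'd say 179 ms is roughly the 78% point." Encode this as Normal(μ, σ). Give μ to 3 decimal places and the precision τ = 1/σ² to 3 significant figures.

μ = 118.589, τ = 0.000163

For Normal(μ,σ), the p-quantile is μ + z_p·σ. Here z_{0.21} = -0.8064, z_{0.78} = 0.7722.
So 55.5 = μ − 0.8064σ and 179 = μ + 0.7722σ.
Subtracting: σ = (179 − 55.5)/(0.7722 − (-0.8064)) = 78.233.
Then μ = 55.5 − (-0.8064)·78.233 = 118.589.
Precision τ = 1/σ² = 1/78.23² = 0.000163.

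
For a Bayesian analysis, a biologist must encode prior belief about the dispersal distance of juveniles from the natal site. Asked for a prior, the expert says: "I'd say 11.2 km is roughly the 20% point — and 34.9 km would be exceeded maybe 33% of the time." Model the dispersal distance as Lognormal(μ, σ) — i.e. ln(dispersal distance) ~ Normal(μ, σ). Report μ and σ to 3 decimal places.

If T ~ Lognormal(μ,σ) then ln T ~ Normal(μ,σ), so the p-quantile of ln T is μ + z_p·σ.
ln(11.2) = 2.416 and ln(34.9) = 3.552; z_{0.2} = -0.8416, z_{0.67} = 0.4399.
σ = (3.552 − 2.416)/(0.4399 − (-0.8416)) = 0.887.
μ = 2.416 − (-0.8416)·0.887 = 3.162.

μ ≈ 3.162, σ ≈ 0.887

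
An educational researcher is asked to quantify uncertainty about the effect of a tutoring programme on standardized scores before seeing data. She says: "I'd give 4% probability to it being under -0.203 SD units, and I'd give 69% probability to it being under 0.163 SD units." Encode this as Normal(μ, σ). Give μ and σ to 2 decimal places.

The p-quantile of Normal(μ,σ) is μ + z_p·σ, with z_{0.04} = -1.751 and z_{0.69} = 0.4959.
Eliminate σ: μ = (z₂·x₁ − z₁·x₂)/(z₂ − z₁) = (0.4959·-0.203 − (-1.751)·0.163)/2.247 = 0.08.
Then σ = (x₂ − x₁)/(z₂ − z₁) = (0.163 − -0.203)/2.247 = 0.16.

μ = 0.08, σ = 0.16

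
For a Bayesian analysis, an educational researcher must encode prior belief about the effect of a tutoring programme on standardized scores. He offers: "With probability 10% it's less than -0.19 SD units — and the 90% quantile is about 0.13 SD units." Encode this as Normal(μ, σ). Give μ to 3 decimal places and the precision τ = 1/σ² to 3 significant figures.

The p-quantile of Normal(μ,σ) is μ + z_p·σ, with z_{0.1} = -1.282 and z_{0.9} = 1.282.
Eliminate σ: μ = (z₂·x₁ − z₁·x₂)/(z₂ − z₁) = (1.282·-0.19 − (-1.282)·0.13)/2.563 = -0.030.
Then σ = (x₂ − x₁)/(z₂ − z₁) = (0.13 − -0.19)/2.563 = 0.125.
Precision τ = 1/σ² = 1/0.1248² = 64.2.

μ = -0.030, τ = 64.2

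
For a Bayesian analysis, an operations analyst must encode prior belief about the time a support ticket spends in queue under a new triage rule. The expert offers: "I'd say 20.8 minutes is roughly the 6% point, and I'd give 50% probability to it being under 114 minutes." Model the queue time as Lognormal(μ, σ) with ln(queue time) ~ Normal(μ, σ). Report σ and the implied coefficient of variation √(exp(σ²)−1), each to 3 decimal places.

σ ≈ 1.094, CV ≈ 1.520

If T ~ Lognormal(μ,σ) then ln T ~ Normal(μ,σ), so the p-quantile of ln T is μ + z_p·σ.
ln(20.8) = 3.035 and ln(114) = 4.736; z_{0.06} = -1.555, z_{0.5} = 0.
σ = (4.736 − 3.035)/(0 − (-1.555)) = 1.094.
μ = 3.035 − (-1.555)·1.094 = 4.736.
CV = √(exp(σ²)−1) = √(exp(1.1973)−1) = 1.520.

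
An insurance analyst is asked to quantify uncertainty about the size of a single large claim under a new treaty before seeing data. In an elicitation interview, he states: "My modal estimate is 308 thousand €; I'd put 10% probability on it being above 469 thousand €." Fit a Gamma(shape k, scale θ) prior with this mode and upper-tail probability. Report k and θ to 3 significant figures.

Gamma(k,θ) with k>1 has mode (k−1)θ, so θ = 308/(k−1).
Need P(X < 469) = 0.9 with θ tied to k this way. Start at k = 2, θ = 308: P(X<469) ≈ 0.450.
Too low — raise k to concentrate. Iterating converges to k ≈ 11.5.
Then θ = 308/(11.5−1) ≈ 29.2.

k ≈ 11.5, θ ≈ 29.2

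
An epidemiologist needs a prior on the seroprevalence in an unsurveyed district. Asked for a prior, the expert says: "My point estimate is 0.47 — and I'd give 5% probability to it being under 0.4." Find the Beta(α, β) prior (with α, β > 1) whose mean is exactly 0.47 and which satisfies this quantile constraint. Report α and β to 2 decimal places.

α ≈ 63.78, β ≈ 71.92

With mean 0.47 fixed, write α = 0.47s, β = 0.53s where s = α+β.
Need P(θ < 0.4) = 0.05 under Beta(0.47s, 0.53s). Normal approximation: (q−m)/√(m(1−m)/s) ≈ z_{0.05} = -1.64, so s ≈ 0.47·0.53·(-1.64)²/(0.4−0.47)² = 137.5.
At s = 137.5: P(θ<0.4) ≈ 0.049. Adjusting to match 0.05 gives s ≈ 135.69.
So α = 0.47·135.69 ≈ 63.78, β = 0.53·135.69 ≈ 71.92.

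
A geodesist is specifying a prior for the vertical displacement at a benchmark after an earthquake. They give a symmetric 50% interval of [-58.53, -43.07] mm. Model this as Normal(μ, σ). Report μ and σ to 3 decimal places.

μ = -50.800, σ = 11.461

A symmetric 50% interval runs μ ± z·σ with z = 0.6745.
Half-width = 7.73, so σ = 7.73/0.6745 = 11.461.
μ is the interval midpoint, -50.800.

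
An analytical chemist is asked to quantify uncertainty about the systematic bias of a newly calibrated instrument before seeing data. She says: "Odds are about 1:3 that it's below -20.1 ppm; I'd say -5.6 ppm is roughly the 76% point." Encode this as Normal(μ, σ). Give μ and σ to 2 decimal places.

μ = -13.02, σ = 10.50

The p-quantile of Normal(μ,σ) is μ + z_p·σ, with z_{0.25} = -0.6745 and z_{0.76} = 0.7063.
Eliminate σ: μ = (z₂·x₁ − z₁·x₂)/(z₂ − z₁) = (0.7063·-20.1 − (-0.6745)·-5.6)/1.381 = -13.02.
Then σ = (x₂ − x₁)/(z₂ − z₁) = (-5.6 − -20.1)/1.381 = 10.50.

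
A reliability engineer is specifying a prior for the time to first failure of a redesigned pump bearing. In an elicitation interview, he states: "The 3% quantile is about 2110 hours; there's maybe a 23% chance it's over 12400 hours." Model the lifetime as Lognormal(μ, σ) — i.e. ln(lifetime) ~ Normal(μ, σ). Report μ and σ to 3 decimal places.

μ ≈ 8.926, σ ≈ 0.676

If T ~ Lognormal(μ,σ) then ln T ~ Normal(μ,σ), so the p-quantile of ln T is μ + z_p·σ.
ln(2110) = 7.654 and ln(12400) = 9.425; z_{0.03} = -1.881, z_{0.77} = 0.7388.
σ = (9.425 − 7.654)/(0.7388 − (-1.881)) = 0.676.
μ = 7.654 − (-1.881)·0.676 = 8.926.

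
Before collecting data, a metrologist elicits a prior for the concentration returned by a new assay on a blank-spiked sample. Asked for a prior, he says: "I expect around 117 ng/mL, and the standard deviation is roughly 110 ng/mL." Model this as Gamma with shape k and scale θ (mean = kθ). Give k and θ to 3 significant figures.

For Gamma(k, scale θ): mean = kθ, variance = kθ², so CV = 1/√k.
CV = SD/mean = 110/117 = 0.9402, hence k = 1/CV² = 1.13.
Then θ = mean/k = 117/1.13 = 103.

k ≈ 1.13, θ ≈ 103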